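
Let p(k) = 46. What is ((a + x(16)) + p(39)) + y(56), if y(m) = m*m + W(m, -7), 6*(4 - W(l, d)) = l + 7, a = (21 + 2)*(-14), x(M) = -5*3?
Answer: 5677/2 ≈ 2838.5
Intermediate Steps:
x(M) = -15
a = -322 (a = 23*(-14) = -322)
W(l, d) = 17/6 - l/6 (W(l, d) = 4 - (l + 7)/6 = 4 - (7 + l)/6 = 4 + (-7/6 - l/6) = 17/6 - l/6)
y(m) = 17/6 + m**2 - m/6 (y(m) = m*m + (17/6 - m/6) = m**2 + (17/6 - m/6) = 17/6 + m**2 - m/6)
((a + x(16)) + p(39)) + y(56) = ((-322 - 15) + 46) + (17/6 + 56**2 - 1/6*56) = (-337 + 46) + (17/6 + 3136 - 28/3) = -291 + 6259/2 = 5677/2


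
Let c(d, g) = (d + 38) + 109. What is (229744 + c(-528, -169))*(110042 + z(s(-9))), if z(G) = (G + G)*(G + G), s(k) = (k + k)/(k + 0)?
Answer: 25243233054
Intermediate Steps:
s(k) = 2 (s(k) = (2*k)/k = 2)
c(d, g) = 147 + d (c(d, g) = (38 + d) + 109 = 147 + d)
z(G) = 4*G**2 (z(G) = (2*G)*(2*G) = 4*G**2)
(229744 + c(-528, -169))*(110042 + z(s(-9))) = (229744 + (147 - 528))*(110042 + 4*2**2) = (229744 - 381)*(110042 + 4*4) = 229363*(110042 + 16) = 229363*110058 = 25243233054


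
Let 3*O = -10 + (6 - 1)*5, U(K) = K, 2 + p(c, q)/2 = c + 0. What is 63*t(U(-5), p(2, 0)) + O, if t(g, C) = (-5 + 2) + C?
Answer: -184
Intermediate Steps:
p(c, q) = -4 + 2*c (p(c, q) = -4 + 2*(c + 0) = -4 + 2*c)
t(g, C) = -3 + C
O = 5 (O = (-10 + (6 - 1)*5)/3 = (-10 + 5*5)/3 = (-10 + 25)/3 = (⅓)*15 = 5)
63*t(U(-5), p(2, 0)) + O = 63*(-3 + (-4 + 2*2)) + 5 = 63*(-3 + (-4 + 4)) + 5 = 63*(-3 + 0) + 5 = 63*(-3) + 5 = -189 + 5 = -184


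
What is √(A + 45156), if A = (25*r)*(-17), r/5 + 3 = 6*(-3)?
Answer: √89781 ≈ 299.63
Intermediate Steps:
r = -105 (r = -15 + 5*(6*(-3)) = -15 + 5*(-18) = -15 - 90 = -105)
A = 44625 (A = (25*(-105))*(-17) = -2625*(-17) = 44625)
√(A + 45156) = √(44625 + 45156) = √89781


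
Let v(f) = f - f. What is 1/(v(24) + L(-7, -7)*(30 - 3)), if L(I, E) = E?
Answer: -1/189 ≈ -0.0052910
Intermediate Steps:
v(f) = 0
1/(v(24) + L(-7, -7)*(30 - 3)) = 1/(0 - 7*(30 - 3)) = 1/(0 - 7*27) = 1/(0 - 189) = 1/(-189) = -1/189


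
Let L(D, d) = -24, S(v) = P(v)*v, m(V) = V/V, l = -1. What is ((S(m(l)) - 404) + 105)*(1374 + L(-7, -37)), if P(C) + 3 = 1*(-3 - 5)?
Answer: -418500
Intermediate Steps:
m(V) = 1
P(C) = -11 (P(C) = -3 + 1*(-3 - 5) = -3 + 1*(-8) = -3 - 8 = -11)
S(v) = -11*v
((S(m(l)) - 404) + 105)*(1374 + L(-7, -37)) = ((-11*1 - 404) + 105)*(1374 - 24) = ((-11 - 404) + 105)*1350 = (-415 + 105)*1350 = -310*1350 = -418500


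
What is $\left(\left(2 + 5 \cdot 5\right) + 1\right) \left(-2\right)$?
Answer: $-56$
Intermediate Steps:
$\left(\left(2 + 5 \cdot 5\right) + 1\right) \left(-2\right) = \left(\left(2 + 25\right) + 1\right) \left(-2\right) = \left(27 + 1\right) \left(-2\right) = 28 \left(-2\right) = -56$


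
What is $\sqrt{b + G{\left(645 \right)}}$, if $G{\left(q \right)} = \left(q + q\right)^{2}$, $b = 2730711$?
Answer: $\sqrt{4394811} \approx 2096.4$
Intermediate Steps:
$G{\left(q \right)} = 4 q^{2}$ ($G{\left(q \right)} = \left(2 q\right)^{2} = 4 q^{2}$)
$\sqrt{b + G{\left(645 \right)}} = \sqrt{2730711 + 4 \cdot 645^{2}} = \sqrt{2730711 + 4 \cdot 416025} = \sqrt{2730711 + 1664100} = \sqrt{4394811}$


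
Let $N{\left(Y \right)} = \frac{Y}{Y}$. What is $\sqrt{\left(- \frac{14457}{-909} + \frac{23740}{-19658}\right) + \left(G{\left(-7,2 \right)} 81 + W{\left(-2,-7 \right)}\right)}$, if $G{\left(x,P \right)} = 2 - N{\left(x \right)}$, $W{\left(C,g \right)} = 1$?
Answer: $\frac{5 \sqrt{34306412101449}}{2978187} \approx 9.8335$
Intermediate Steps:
$N{\left(Y \right)} = 1$
$G{\left(x,P \right)} = 1$ ($G{\left(x,P \right)} = 2 - 1 = 1$)
$\sqrt{\left(- \frac{14457}{-909} + \frac{23740}{-19658}\right) + \left(G{\left(-7,2 \right)} 81 + W{\left(-2,-7 \right)}\right)} = \sqrt{\left(- \frac{14457}{-909} + \frac{23740}{-19658}\right) + \left(1 \cdot 81 + 1\right)} = \sqrt{\left(\left(-14457\right) \left(- \frac{1}{909}\right) + 23740 \left(- \frac{1}{19658}\right)\right) + \left(81 + 1\right)} = \sqrt{\left(\frac{4819}{303} - \frac{11870}{9829}\right) + 82} = \sqrt{\frac{43769341}{2978187} + 82} = \sqrt{\frac{287980675}{2978187}} = \frac{5 \sqrt{34306412101449}}{2978187}$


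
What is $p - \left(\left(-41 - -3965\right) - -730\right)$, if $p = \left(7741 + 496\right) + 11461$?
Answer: $15044$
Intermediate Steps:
$p = 19698$ ($p = 8237 + 11461 = 19698$)
$p - \left(\left(-41 - -3965\right) - -730\right) = 19698 - \left(\left(-41 - -3965\right) - -730\right) = 19698 - \left(\left(-41 + 3965\right) + 730\right) = 19698 - \left(3924 + 730\right) = 19698 - 4654 = 15044$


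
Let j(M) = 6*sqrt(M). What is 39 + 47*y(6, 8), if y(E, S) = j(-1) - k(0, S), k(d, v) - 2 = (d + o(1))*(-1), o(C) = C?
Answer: -8 + 282*I ≈ -8.0 + 282.0*I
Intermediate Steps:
k(d, v) = 1 - d (k(d, v) = 2 + (d + 1)*(-1) = 2 + (1 + d)*(-1) = 2 + (-1 - d) = 1 - d)
y(E, S) = -1 + 6*I (y(E, S) = 6*sqrt(-1) - (1 - 1*0) = 6*I - (1 + 0) = 6*I - 1*1 = 6*I - 1 = -1 + 6*I)
39 + 47*y(6, 8) = 39 + 47*(-1 + 6*I) = 39 + (-47 + 282*I) = -8 + 282*I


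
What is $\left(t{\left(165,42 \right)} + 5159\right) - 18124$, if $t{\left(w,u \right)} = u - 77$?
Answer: $-13000$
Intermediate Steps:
$t{\left(w,u \right)} = -77 + u$
$\left(t{\left(165,42 \right)} + 5159\right) - 18124 = \left(\left(-77 + 42\right) + 5159\right) - 18124 = \left(-35 + 5159\right) - 18124 = 5124 - 18124 = -13000$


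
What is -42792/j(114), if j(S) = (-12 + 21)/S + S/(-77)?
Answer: 41736464/1367 ≈ 30531.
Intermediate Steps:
j(S) = 9/S - S/77 (j(S) = 9/S + S*(-1/77) = 9/S - S/77)
-42792/j(114) = -42792/(9/114 - 1/77*114) = -42792/(9*(1/114) - 114/77) = -42792/(3/38 - 114/77) = -42792/(-4101/2926) = -42792*(-2926/4101) = 41736464/1367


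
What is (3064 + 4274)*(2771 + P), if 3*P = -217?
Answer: 19802816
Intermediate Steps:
P = -217/3 (P = (⅓)*(-217) = -217/3 ≈ -72.333)
(3064 + 4274)*(2771 + P) = (3064 + 4274)*(2771 - 217/3) = 7338*(8096/3) = 19802816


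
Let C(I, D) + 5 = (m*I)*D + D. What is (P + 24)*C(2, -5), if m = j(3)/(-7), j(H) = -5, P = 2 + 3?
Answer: -3480/7 ≈ -497.14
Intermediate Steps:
P = 5
m = 5/7 (m = -5/(-7) = -5*(-1/7) = 5/7 ≈ 0.71429)
C(I, D) = -5 + D + 5*D*I/7 (C(I, D) = -5 + ((5*I/7)*D + D) = -5 + (5*D*I/7 + D) = -5 + (D + 5*D*I/7) = -5 + D + 5*D*I/7)
(P + 24)*C(2, -5) = (5 + 24)*(-5 - 5 + (5/7)*(-5)*2) = 29*(-5 - 5 - 50/7) = 29*(-120/7) = -3480/7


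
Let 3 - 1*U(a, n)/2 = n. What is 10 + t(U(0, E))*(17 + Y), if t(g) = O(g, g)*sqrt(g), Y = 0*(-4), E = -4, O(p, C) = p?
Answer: 10 + 238*sqrt(14) ≈ 900.51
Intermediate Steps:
Y = 0
U(a, n) = 6 - 2*n
t(g) = g**(3/2) (t(g) = g*sqrt(g) = g**(3/2))
10 + t(U(0, E))*(17 + Y) = 10 + (6 - 2*(-4))**(3/2)*(17 + 0) = 10 + (6 + 8)**(3/2)*17 = 10 + 14**(3/2)*17 = 10 + (14*sqrt(14))*17 = 10 + 238*sqrt(14)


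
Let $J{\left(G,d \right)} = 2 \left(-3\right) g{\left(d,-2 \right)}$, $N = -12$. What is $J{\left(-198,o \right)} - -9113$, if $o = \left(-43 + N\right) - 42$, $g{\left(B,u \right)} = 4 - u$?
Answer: $9077$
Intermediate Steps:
$o = -97$ ($o = \left(-43 - 12\right) - 42 = -55 - 42 = -97$)
$J{\left(G,d \right)} = -36$ ($J{\left(G,d \right)} = 2 \left(-3\right) \left(4 - -2\right) = - 6 \left(4 + 2\right) = \left(-6\right) 6 = -36$)
$J{\left(-198,o \right)} - -9113 = -36 - -9113 = -36 + 9113 = 9077$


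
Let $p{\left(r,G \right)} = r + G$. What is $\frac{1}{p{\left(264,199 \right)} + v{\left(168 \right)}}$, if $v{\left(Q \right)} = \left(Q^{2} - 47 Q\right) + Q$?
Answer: $\frac{1}{20959} \approx 4.7712 \cdot 10^{-5}$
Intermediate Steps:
$p{\left(r,G \right)} = G + r$
$v{\left(Q \right)} = Q^{2} - 46 Q$
$\frac{1}{p{\left(264,199 \right)} + v{\left(168 \right)}} = \frac{1}{\left(199 + 264\right) + 168 \left(-46 + 168\right)} = \frac{1}{463 + 168 \cdot 122} = \frac{1}{463 + 20496} = \frac{1}{20959}$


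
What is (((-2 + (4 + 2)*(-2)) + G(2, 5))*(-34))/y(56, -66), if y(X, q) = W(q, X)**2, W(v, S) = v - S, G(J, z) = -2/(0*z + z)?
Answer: 612/18605 ≈ 0.032894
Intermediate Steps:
G(J, z) = -2/z (G(J, z) = -2/(0 + z) = -2/z)
y(X, q) = (q - X)**2
(((-2 + (4 + 2)*(-2)) + G(2, 5))*(-34))/y(56, -66) = (((-2 + (4 + 2)*(-2)) - 2/5)*(-34))/((56 - 1*(-66))**2) = (((-2 + 6*(-2)) - 2*1/5)*(-34))/((56 + 66)**2) = (((-2 - 12) - 2/5)*(-34))/(122**2) = ((-14 - 2/5)*(-34))/14884 = -72/5*(-34)*(1/14884) = (2448/5)*(1/14884) = 612/18605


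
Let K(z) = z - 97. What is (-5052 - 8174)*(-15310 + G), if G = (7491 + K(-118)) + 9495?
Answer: -19323186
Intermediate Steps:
K(z) = -97 + z
G = 16771 (G = (7491 + (-97 - 118)) + 9495 = (7491 - 215) + 9495 = 7276 + 9495 = 16771)
(-5052 - 8174)*(-15310 + G) = (-5052 - 8174)*(-15310 + 16771) = -13226*1461 = -19323186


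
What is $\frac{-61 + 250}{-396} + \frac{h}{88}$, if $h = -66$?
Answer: $- \frac{27}{22} \approx -1.2273$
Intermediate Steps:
$\frac{-61 + 250}{-396} + \frac{h}{88} = \frac{-61 + 250}{-396} - \frac{66}{88} = 189 \left(- \frac{1}{396}\right) - \frac{3}{4} = - \frac{21}{44} - \frac{3}{4} = - \frac{27}{22}$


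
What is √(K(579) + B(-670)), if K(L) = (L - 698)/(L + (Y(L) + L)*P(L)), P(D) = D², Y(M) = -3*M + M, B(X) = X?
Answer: I*√21836637248830710/5708940 ≈ 25.884*I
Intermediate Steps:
Y(M) = -2*M
K(L) = (-698 + L)/(L - L³) (K(L) = (L - 698)/(L + (-2*L + L)*L²) = (-698 + L)/(L + (-L)*L²) = (-698 + L)/(L - L³))
√(K(579) + B(-670)) = √((698 - 1*579)/(579³ - 1*579) - 670) = √((698 - 579)/(194104539 - 579) - 670) = √(119/194103960 - 670) = √((1/194103960)*119 - 670) = √(7/11417880 - 670) = √(-7649979593/11417880) = I*√21836637248830710/5708940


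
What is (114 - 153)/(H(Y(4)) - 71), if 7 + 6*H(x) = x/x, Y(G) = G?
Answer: 13/24 ≈ 0.54167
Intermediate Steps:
H(x) = -1 (H(x) = -7/6 + (x/x)/6 = -7/6 + (⅙)*1 = -7/6 + ⅙ = -1)
(114 - 153)/(H(Y(4)) - 71) = (114 - 153)/(-1 - 71) = -39/(-72) = -1/72*(-39) = 13/24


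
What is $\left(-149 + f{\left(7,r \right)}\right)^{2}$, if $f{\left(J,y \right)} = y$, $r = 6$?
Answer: $20449$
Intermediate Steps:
$\left(-149 + f{\left(7,r \right)}\right)^{2} = \left(-149 + 6\right)^{2} = \left(-143\right)^{2} = 20449$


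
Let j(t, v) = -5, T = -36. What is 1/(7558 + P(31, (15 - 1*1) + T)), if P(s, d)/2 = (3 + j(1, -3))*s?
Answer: 1/7434 ≈ 0.00013452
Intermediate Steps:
P(s, d) = -4*s (P(s, d) = 2*((3 - 5)*s) = 2*(-2*s) = -4*s)
1/(7558 + P(31, (15 - 1*1) + T)) = 1/(7558 - 4*31) = 1/(7558 - 124) = 1/7434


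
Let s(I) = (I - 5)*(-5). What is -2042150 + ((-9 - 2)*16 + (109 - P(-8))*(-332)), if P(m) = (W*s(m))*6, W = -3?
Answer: -2466954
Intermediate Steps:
s(I) = 25 - 5*I (s(I) = (-5 + I)*(-5) = 25 - 5*I)
P(m) = -450 + 90*m (P(m) = -3*(25 - 5*m)*6 = (-75 + 15*m)*6 = -450 + 90*m)
-2042150 + ((-9 - 2)*16 + (109 - P(-8))*(-332)) = -2042150 + ((-9 - 2)*16 + (109 - (-450 + 90*(-8)))*(-332)) = -2042150 + (-11*16 + (109 - (-450 - 720))*(-332)) = -2042150 + (-176 + (109 - 1*(-1170))*(-332)) = -2042150 + (-176 + (109 + 1170)*(-332)) = -2042150 + (-176 + 1279*(-332)) = -2042150 + (-176 - 424628) = -2042150 - 424804 = -2466954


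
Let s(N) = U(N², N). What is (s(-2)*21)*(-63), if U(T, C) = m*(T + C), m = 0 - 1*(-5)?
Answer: -13230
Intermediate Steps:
m = 5 (m = 0 + 5 = 5)
U(T, C) = 5*C + 5*T (U(T, C) = 5*(T + C) = 5*(C + T) = 5*C + 5*T)
s(N) = 5*N + 5*N²
(s(-2)*21)*(-63) = ((5*(-2)*(1 - 2))*21)*(-63) = ((5*(-2)*(-1))*21)*(-63) = (10*21)*(-63) = 210*(-63) = -13230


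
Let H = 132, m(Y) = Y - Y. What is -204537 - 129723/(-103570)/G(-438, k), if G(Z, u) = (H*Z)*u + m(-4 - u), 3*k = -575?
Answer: -7113552642818069/34778806000 ≈ -2.0454e+5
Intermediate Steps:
k = -575/3 (k = (⅓)*(-575) = -575/3 ≈ -191.67)
m(Y) = 0
G(Z, u) = 132*Z*u (G(Z, u) = (132*Z)*u + 0 = 132*Z*u + 0 = 132*Z*u)
-204537 - 129723/(-103570)/G(-438, k) = -204537 - 129723/(-103570)/(132*(-438)*(-575/3)) = -204537 - 129723*(-1/103570)/11081400 = -204537 - (-129723)/(103570*11081400) = -204537 - 1*(-3931/34778806000) = -204537 + 3931/34778806000 = -7113552642818069/34778806000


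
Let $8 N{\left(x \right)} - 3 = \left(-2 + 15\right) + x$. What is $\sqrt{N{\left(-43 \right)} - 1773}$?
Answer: $\frac{3 i \sqrt{3158}}{4} \approx 42.147 i$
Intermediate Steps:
$N{\left(x \right)} = 2 + \frac{x}{8}$ ($N{\left(x \right)} = \frac{3}{8} + \frac{\left(-2 + 15\right) + x}{8} = \frac{3}{8} + \frac{13 + x}{8} = \frac{3}{8} + \left(\frac{13}{8} + \frac{x}{8}\right) = 2 + \frac{x}{8}$)
$\sqrt{N{\left(-43 \right)} - 1773} = \sqrt{\left(2 + \frac{1}{8} \left(-43\right)\right) - 1773} = \sqrt{\left(2 - \frac{43}{8}\right) - 1773} = \sqrt{- \frac{27}{8} - 1773} = \sqrt{- \frac{14211}{8}} = \frac{3 i \sqrt{3158}}{4}$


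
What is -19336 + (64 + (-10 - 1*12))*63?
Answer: -16690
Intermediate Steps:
-19336 + (64 + (-10 - 1*12))*63 = -19336 + (64 + (-10 - 12))*63 = -19336 + (64 - 22)*63 = -19336 + 42*63 = -19336 + 2646 = -16690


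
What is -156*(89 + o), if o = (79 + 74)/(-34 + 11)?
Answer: -295464/23 ≈ -12846.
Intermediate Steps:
o = -153/23 (o = 153/(-23) = 153*(-1/23) = -153/23 ≈ -6.6522)
-156*(89 + o) = -156*(89 - 153/23) = -156*1894/23 = -295464/23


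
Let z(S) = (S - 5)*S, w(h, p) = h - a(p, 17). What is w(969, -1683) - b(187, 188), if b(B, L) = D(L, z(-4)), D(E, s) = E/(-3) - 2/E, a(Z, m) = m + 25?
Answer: 279089/282 ≈ 989.68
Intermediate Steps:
a(Z, m) = 25 + m
w(h, p) = -42 + h (w(h, p) = h - (25 + 17) = h - 1*42 = h - 42 = -42 + h)
z(S) = S*(-5 + S) (z(S) = (-5 + S)*S = S*(-5 + S))
D(E, s) = -2/E - E/3 (D(E, s) = E*(-⅓) - 2/E = -E/3 - 2/E = -2/E - E/3)
b(B, L) = -2/L - L/3
w(969, -1683) - b(187, 188) = (-42 + 969) - (-2/188 - ⅓*188) = 927 - (-2*1/188 - 188/3) = 927 - (-1/94 - 188/3) = 927 - 1*(-17675/282) = 927 + 17675/282 = 279089/282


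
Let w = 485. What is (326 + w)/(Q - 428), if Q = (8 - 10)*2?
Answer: -811/432 ≈ -1.8773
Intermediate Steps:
Q = -4 (Q = -2*2 = -4)
(326 + w)/(Q - 428) = (326 + 485)/(-4 - 428) = 811/(-432) = 811*(-1/432) = -811/432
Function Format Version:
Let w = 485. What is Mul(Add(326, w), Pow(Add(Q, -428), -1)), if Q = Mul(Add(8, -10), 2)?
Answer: Rational(-811, 432) ≈ -1.8773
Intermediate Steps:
Q = -4 (Q = Mul(-2, 2) = -4)
Mul(Add(326, w), Pow(Add(Q, -428), -1)) = Mul(Add(326, 485), Pow(Add(-4, -428), -1)) = Mul(811, Pow(-432, -1)) = Mul(811, Rational(-1, 432)) = Rational(-811, 432)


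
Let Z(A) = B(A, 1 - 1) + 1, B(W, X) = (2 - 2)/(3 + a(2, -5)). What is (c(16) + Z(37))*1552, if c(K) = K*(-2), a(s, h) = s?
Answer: -48112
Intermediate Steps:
B(W, X) = 0 (B(W, X) = (2 - 2)/(3 + 2) = 0/5 = 0*(⅕) = 0)
Z(A) = 1 (Z(A) = 0 + 1 = 1)
c(K) = -2*K
(c(16) + Z(37))*1552 = (-2*16 + 1)*1552 = (-32 + 1)*1552 = -31*1552 = -48112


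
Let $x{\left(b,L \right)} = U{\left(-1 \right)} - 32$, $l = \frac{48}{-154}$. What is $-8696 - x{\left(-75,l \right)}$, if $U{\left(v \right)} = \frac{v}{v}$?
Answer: $-8665$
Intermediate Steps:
$U{\left(v \right)} = 1$
$l = - \frac{24}{77}$ ($l = 48 \left(- \frac{1}{154}\right) = - \frac{24}{77} \approx -0.31169$)
$x{\left(b,L \right)} = -31$ ($x{\left(b,L \right)} = 1 - 32 = -31$)
$-8696 - x{\left(-75,l \right)} = -8696 - -31 = -8696 + 31 = -8665$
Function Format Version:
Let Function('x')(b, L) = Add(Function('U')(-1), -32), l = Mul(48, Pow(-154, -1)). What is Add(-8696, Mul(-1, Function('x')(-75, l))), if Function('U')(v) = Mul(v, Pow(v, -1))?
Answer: -8665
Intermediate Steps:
Function('U')(v) = 1
l = Rational(-24, 77) (l = Mul(48, Rational(-1, 154)) = Rational(-24, 77) ≈ -0.31169)
Function('x')(b, L) = -31 (Function('x')(b, L) = Add(1, -32) = -31)
Add(-8696, Mul(-1, Function('x')(-75, l))) = Add(-8696, Mul(-1, -31)) = Add(-8696, 31) = -8665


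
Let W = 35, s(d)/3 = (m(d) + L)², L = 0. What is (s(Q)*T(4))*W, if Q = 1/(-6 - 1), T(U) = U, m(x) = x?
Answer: 60/7 ≈ 8.5714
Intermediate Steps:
Q = -⅐ (Q = 1/(-7) = -⅐ ≈ -0.14286)
s(d) = 3*d² (s(d) = 3*(d + 0)² = 3*d²)
(s(Q)*T(4))*W = ((3*(-⅐)²)*4)*35 = ((3*(1/49))*4)*35 = ((3/49)*4)*35 = (12/49)*35 = 60/7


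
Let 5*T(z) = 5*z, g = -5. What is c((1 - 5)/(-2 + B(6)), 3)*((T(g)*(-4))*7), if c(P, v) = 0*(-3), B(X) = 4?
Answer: 0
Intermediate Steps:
T(z) = z (T(z) = (5*z)/5 = z)
c(P, v) = 0
c((1 - 5)/(-2 + B(6)), 3)*((T(g)*(-4))*7) = 0*(-5*(-4)*7) = 0*(20*7) = 0*140 = 0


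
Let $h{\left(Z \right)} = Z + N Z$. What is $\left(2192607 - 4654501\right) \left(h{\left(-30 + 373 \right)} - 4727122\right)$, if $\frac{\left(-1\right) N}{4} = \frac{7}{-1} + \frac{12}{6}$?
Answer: $11619940266586$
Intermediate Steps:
$N = 20$ ($N = - 4 \left(\frac{7}{-1} + \frac{12}{6}\right) = - 4 \left(7 \left(-1\right) + 12 \cdot \frac{1}{6}\right) = - 4 \left(-7 + 2\right) = \left(-4\right) \left(-5\right) = 20$)
$h{\left(Z \right)} = 21 Z$ ($h{\left(Z \right)} = Z + 20 Z = 21 Z$)
$\left(2192607 - 4654501\right) \left(h{\left(-30 + 373 \right)} - 4727122\right) = \left(2192607 - 4654501\right) \left(21 \left(-30 + 373\right) - 4727122\right) = - 2461894 \left(21 \cdot 343 - 4727122\right) = - 2461894 \left(7203 - 4727122\right) = \left(-2461894\right) \left(-4719919\right) = 11619940266586$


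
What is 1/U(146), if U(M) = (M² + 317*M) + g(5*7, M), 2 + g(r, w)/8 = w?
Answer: 1/68750 ≈ 1.4545e-5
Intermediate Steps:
g(r, w) = -16 + 8*w
U(M) = -16 + M² + 325*M (U(M) = (M² + 317*M) + (-16 + 8*M) = -16 + M² + 325*M)
1/U(146) = 1/(-16 + 146² + 325*146) = 1/(-16 + 21316 + 47450) = 1/68750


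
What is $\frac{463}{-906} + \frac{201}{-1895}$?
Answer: $- \frac{1059491}{1716870} \approx -0.61711$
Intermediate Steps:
$\frac{463}{-906} + \frac{201}{-1895} = 463 \left(- \frac{1}{906}\right) + 201 \left(- \frac{1}{1895}\right) = - \frac{463}{906} - \frac{201}{1895} = - \frac{1059491}{1716870}$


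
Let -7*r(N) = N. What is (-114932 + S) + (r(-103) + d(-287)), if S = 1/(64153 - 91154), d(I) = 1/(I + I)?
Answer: -1781054084097/15498574 ≈ -1.1492e+5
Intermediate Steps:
r(N) = -N/7
d(I) = 1/(2*I)
S = -1/27001 (S = 1/(-27001) = -1/27001 ≈ -3.7036e-5)
(-114932 + S) + (r(-103) + d(-287)) = (-114932 - 1/27001) + (-⅐*(-103) + (½)/(-287)) = -3103278933/27001 + (103/7 + (½)*(-1/287)) = -3103278933/27001 + (103/7 - 1/574) = -3103278933/27001 + 8445/574 = -1781054084097/15498574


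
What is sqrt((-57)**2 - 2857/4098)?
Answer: sqrt(54550711410)/4098 ≈ 56.994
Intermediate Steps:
sqrt((-57)**2 - 2857/4098) = sqrt(3249 - 2857*1/4098) = sqrt(3249 - 2857/4098) = sqrt(13311545/4098) = sqrt(54550711410)/4098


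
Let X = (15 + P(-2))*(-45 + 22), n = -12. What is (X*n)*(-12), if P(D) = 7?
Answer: -72864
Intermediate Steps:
X = -506 (X = (15 + 7)*(-45 + 22) = 22*(-23) = -506)
(X*n)*(-12) = -506*(-12)*(-12) = 6072*(-12) = -72864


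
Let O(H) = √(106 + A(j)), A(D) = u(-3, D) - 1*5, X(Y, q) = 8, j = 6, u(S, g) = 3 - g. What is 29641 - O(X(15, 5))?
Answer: 29641 - 7*√2 ≈ 29631.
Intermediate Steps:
A(D) = -2 - D (A(D) = (3 - D) - 1*5 = (3 - D) - 5 = -2 - D)
O(H) = 7*√2 (O(H) = √(106 + (-2 - 1*6)) = √(106 + (-2 - 6)) = √(106 - 8) = √98 = 7*√2)
29641 - O(X(15, 5)) = 29641 - 7*√2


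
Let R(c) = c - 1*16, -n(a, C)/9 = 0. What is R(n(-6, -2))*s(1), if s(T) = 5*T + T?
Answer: -96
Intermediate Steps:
n(a, C) = 0 (n(a, C) = -9*0 = 0)
s(T) = 6*T
R(c) = -16 + c (R(c) = c - 16 = -16 + c)
R(n(-6, -2))*s(1) = (-16 + 0)*(6*1) = -16*6 = -96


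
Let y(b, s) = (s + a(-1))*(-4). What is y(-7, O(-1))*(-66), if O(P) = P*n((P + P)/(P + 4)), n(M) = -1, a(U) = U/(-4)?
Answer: 330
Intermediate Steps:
a(U) = -U/4 (a(U) = U*(-¼) = -U/4)
O(P) = -P (O(P) = P*(-1) = -P)
y(b, s) = -1 - 4*s (y(b, s) = (s - ¼*(-1))*(-4) = (s + ¼)*(-4) = (¼ + s)*(-4) = -1 - 4*s)
y(-7, O(-1))*(-66) = (-1 - (-4)*(-1))*(-66) = (-1 - 4*1)*(-66) = (-1 - 4)*(-66) = -5*(-66) = 330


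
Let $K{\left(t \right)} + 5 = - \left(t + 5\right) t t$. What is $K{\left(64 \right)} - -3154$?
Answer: $-279475$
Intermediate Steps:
$K{\left(t \right)} = -5 - t^{2} \left(5 + t\right)$ ($K{\left(t \right)} = -5 - \left(t + 5\right) t t = -5 - \left(5 + t\right) t^{2} = -5 - t^{2} \left(5 + t\right)$)
$K{\left(64 \right)} - -3154 = \left(-5 - 64^{3} - 5 \cdot 64^{2}\right) - -3154 = \left(-5 - 262144 - 20480\right) + 3154 = -282629 + 3154 = -279475$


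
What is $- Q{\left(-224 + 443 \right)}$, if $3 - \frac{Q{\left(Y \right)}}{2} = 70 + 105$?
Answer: $344$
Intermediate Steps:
$Q{\left(Y \right)} = -344$ ($Q{\left(Y \right)} = 6 - 2 \left(70 + 105\right) = 6 - 350 = -344$)
$- Q{\left(-224 + 443 \right)} = \left(-1\right) \left(-344\right) = 344$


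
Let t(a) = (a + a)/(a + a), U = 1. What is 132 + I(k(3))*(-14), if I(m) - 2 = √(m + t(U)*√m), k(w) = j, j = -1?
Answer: 104 - 14*√(-1 + I) ≈ 97.629 - 15.382*I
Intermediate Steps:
t(a) = 1 (t(a) = (2*a)/((2*a)) = (2*a)*(1/(2*a)) = 1)
k(w) = -1
I(m) = 2 + √(m + √m) (I(m) = 2 + √(m + 1*√m) = 2 + √(m + √m))
132 + I(k(3))*(-14) = 132 + (2 + √(-1 + √(-1)))*(-14) = 132 + (2 + √(-1 + I))*(-14) = 132 + (-28 - 14*√(-1 + I)) = 104 - 14*√(-1 + I)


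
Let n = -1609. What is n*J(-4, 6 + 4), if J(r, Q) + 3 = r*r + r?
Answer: -14481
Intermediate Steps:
J(r, Q) = -3 + r + r**2 (J(r, Q) = -3 + (r*r + r) = -3 + (r**2 + r) = -3 + (r + r**2) = -3 + r + r**2)
n*J(-4, 6 + 4) = -1609*(-3 - 4 + (-4)**2) = -1609*(-3 - 4 + 16) = -1609*9 = -14481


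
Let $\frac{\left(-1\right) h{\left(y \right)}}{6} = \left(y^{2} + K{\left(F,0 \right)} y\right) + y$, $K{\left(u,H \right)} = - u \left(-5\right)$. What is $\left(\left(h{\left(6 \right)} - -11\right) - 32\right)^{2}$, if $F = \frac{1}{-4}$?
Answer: $51984$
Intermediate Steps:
$F = - \frac{1}{4} \approx -0.25$
$K{\left(u,H \right)} = 5 u$
$h{\left(y \right)} = - 6 y^{2} + \frac{3 y}{2}$ ($h{\left(y \right)} = - 6 \left(\left(y^{2} + 5 \left(- \frac{1}{4}\right) y\right) + y\right) = - 6 \left(\left(y^{2} - \frac{5 y}{4}\right) + y\right) = - 6 \left(y^{2} - \frac{y}{4}\right) = - 6 y^{2} + \frac{3 y}{2}$)
$\left(\left(h{\left(6 \right)} - -11\right) - 32\right)^{2} = \left(\left(\frac{3}{2} \cdot 6 \left(1 - 24\right) - -11\right) - 32\right)^{2} = \left(\left(\frac{3}{2} \cdot 6 \left(1 - 24\right) + 11\right) - 32\right)^{2} = \left(\left(\frac{3}{2} \cdot 6 \left(-23\right) + 11\right) - 32\right)^{2} = \left(\left(-207 + 11\right) - 32\right)^{2} = \left(-196 - 32\right)^{2} = \left(-228\right)^{2} = 51984$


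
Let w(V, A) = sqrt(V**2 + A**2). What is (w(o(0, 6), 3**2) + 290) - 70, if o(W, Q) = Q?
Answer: 220 + 3*sqrt(13) ≈ 230.82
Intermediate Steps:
w(V, A) = sqrt(A**2 + V**2)
(w(o(0, 6), 3**2) + 290) - 70 = (sqrt((3**2)**2 + 6**2) + 290) - 70 = (sqrt(9**2 + 36) + 290) - 70 = (sqrt(81 + 36) + 290) - 70 = (sqrt(117) + 290) - 70 = (3*sqrt(13) + 290) - 70 = (290 + 3*sqrt(13)) - 70 = 220 + 3*sqrt(13)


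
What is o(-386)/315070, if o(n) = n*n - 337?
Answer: 21237/45010 ≈ 0.47183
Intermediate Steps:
o(n) = -337 + n**2 (o(n) = n**2 - 337 = -337 + n**2)
o(-386)/315070 = (-337 + (-386)**2)/315070 = (-337 + 148996)*(1/315070) = 148659*(1/315070) = 21237/45010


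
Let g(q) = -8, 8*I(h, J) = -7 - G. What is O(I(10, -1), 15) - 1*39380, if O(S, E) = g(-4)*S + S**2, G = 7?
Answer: -629807/16 ≈ -39363.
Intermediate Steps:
I(h, J) = -7/4 (I(h, J) = (-7 - 1*7)/8 = (-7 - 7)/8 = (1/8)*(-14) = -7/4)
O(S, E) = S**2 - 8*S (O(S, E) = -8*S + S**2 = S**2 - 8*S)
O(I(10, -1), 15) - 1*39380 = -7*(-8 - 7/4)/4 - 1*39380 = -7/4*(-39/4) - 39380 = 273/16 - 39380 = -629807/16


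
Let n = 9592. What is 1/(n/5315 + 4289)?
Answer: 5315/22805627 ≈ 0.00023306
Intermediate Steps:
1/(n/5315 + 4289) = 1/(9592/5315 + 4289) = 1/(22805627/5315) = 5315/22805627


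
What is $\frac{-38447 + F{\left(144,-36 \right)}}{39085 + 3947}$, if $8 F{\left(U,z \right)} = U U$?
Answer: $- \frac{35855}{43032} \approx -0.83322$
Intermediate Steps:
$F{\left(U,z \right)} = \frac{U^{2}}{8}$ ($F{\left(U,z \right)} = \frac{U U}{8} = \frac{U^{2}}{8}$)
$\frac{-38447 + F{\left(144,-36 \right)}}{39085 + 3947} = \frac{-38447 + \frac{144^{2}}{8}}{39085 + 3947} = \frac{-38447 + \frac{1}{8} \cdot 20736}{43032} = \left(-38447 + 2592\right) \frac{1}{43032} = \left(-35855\right) \frac{1}{43032} = - \frac{35855}{43032}$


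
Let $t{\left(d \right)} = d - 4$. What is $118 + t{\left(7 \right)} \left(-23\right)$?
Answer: $49$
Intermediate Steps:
$t{\left(d \right)} = -4 + d$
$118 + t{\left(7 \right)} \left(-23\right) = 118 + \left(-4 + 7\right) \left(-23\right) = 118 + 3 \left(-23\right) = 118 - 69 = 49$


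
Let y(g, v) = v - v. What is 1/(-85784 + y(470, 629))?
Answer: -1/85784 ≈ -1.1657e-5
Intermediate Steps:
y(g, v) = 0
1/(-85784 + y(470, 629)) = 1/(-85784 + 0) = 1/(-85784) = -1/85784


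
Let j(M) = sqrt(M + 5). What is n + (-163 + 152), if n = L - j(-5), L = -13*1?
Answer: -24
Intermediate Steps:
L = -13
j(M) = sqrt(5 + M)
n = -13 (n = -13 - sqrt(5 - 5) = -13 - sqrt(0) = -13 - 1*0 = -13 + 0 = -13)
n + (-163 + 152) = -13 + (-163 + 152) = -13 - 11 = -24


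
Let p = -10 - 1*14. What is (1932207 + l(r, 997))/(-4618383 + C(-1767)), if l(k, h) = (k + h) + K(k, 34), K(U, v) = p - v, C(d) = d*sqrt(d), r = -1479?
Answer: -991242003829/2370553179928 + 379250621*I*sqrt(1767)/2370553179928 ≈ -0.41815 + 0.006725*I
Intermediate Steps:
p = -24 (p = -10 - 14 = -24)
C(d) = d**(3/2)
K(U, v) = -24 - v
l(k, h) = -58 + h + k (l(k, h) = (k + h) + (-24 - 1*34) = (h + k) + (-24 - 34) = (h + k) - 58 = -58 + h + k)
(1932207 + l(r, 997))/(-4618383 + C(-1767)) = (1932207 + (-58 + 997 - 1479))/(-4618383 + (-1767)**(3/2)) = (1932207 - 540)/(-4618383 - 1767*I*sqrt(1767)) = 1931667/(-4618383 - 1767*I*sqrt(1767))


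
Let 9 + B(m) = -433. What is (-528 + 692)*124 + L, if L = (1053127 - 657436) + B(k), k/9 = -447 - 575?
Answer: 415585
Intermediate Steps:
k = -9198 (k = 9*(-447 - 575) = 9*(-1022) = -9198)
B(m) = -442 (B(m) = -9 - 433 = -442)
L = 395249 (L = (1053127 - 657436) - 442 = 395691 - 442 = 395249)
(-528 + 692)*124 + L = (-528 + 692)*124 + 395249 = 164*124 + 395249 = 20336 + 395249 = 415585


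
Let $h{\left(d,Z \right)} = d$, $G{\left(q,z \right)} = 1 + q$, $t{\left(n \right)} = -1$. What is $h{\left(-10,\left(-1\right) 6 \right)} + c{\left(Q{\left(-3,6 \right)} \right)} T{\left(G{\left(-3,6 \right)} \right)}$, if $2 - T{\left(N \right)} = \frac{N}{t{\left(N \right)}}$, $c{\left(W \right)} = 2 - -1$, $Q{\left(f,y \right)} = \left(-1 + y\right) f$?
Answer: $-10$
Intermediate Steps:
$Q{\left(f,y \right)} = f \left(-1 + y\right)$
$c{\left(W \right)} = 3$ ($c{\left(W \right)} = 2 + 1 = 3$)
$T{\left(N \right)} = 2 + N$ ($T{\left(N \right)} = 2 - \frac{N}{-1} = 2 - N \left(-1\right) = 2 - - N = 2 + N$)
$h{\left(-10,\left(-1\right) 6 \right)} + c{\left(Q{\left(-3,6 \right)} \right)} T{\left(G{\left(-3,6 \right)} \right)} = -10 + 3 \left(2 + \left(1 - 3\right)\right) = -10 + 3 \left(2 - 2\right) = -10 + 3 \cdot 0 = -10 + 0 = -10$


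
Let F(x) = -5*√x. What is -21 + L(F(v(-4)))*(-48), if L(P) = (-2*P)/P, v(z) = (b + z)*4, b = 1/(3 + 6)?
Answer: 75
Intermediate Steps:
b = ⅑ (b = 1/9 = ⅑ ≈ 0.11111)
v(z) = 4/9 + 4*z (v(z) = (⅑ + z)*4 = 4/9 + 4*z)
L(P) = -2
-21 + L(F(v(-4)))*(-48) = -21 - 2*(-48) = -21 + 96 = 75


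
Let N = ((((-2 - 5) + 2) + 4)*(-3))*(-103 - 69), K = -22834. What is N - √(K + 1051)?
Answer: -516 - I*√21783 ≈ -516.0 - 147.59*I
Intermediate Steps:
N = -516 (N = (((-7 + 2) + 4)*(-3))*(-172) = ((-5 + 4)*(-3))*(-172) = -1*(-3)*(-172) = 3*(-172) = -516)
N - √(K + 1051) = -516 - √(-22834 + 1051) = -516 - √(-21783) = -516 - I*√21783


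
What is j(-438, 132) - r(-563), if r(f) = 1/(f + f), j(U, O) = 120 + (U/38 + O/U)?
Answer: 168940797/1561762 ≈ 108.17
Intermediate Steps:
j(U, O) = 120 + U/38 + O/U (j(U, O) = 120 + (U*(1/38) + O/U) = 120 + (U/38 + O/U) = 120 + U/38 + O/U)
r(f) = 1/(2*f)
j(-438, 132) - r(-563) = (120 + (1/38)*(-438) + 132/(-438)) - 1/(2*(-563)) = (120 - 219/19 + 132*(-1/438)) - (-1)/(2*563) = (120 - 219/19 - 22/73) - 1*(-1/1126) = 150035/1387 + 1/1126 = 168940797/1561762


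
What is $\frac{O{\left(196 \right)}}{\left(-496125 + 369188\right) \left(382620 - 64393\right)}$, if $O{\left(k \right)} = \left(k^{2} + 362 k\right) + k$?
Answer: $- \frac{1204}{443898689} \approx -2.7123 \cdot 10^{-6}$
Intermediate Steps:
$O{\left(k \right)} = k^{2} + 363 k$
$\frac{O{\left(196 \right)}}{\left(-496125 + 369188\right) \left(382620 - 64393\right)} = \frac{196 \left(363 + 196\right)}{\left(-496125 + 369188\right) \left(382620 - 64393\right)} = \frac{196 \cdot 559}{\left(-126937\right) 318227} = \frac{109564}{-40394780699} = 109564 \left(- \frac{1}{40394780699}\right) = - \frac{1204}{443898689}$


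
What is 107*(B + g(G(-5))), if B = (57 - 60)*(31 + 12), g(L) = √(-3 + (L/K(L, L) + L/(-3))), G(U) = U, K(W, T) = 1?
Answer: -13803 + 107*I*√57/3 ≈ -13803.0 + 269.28*I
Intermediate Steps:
g(L) = √(-3 + 2*L/3) (g(L) = √(-3 + (L/1 + L/(-3))) = √(-3 + (L*1 + L*(-⅓))) = √(-3 + (L - L/3)) = √(-3 + 2*L/3))
B = -129 (B = -3*43 = -129)
107*(B + g(G(-5))) = 107*(-129 + √(-27 + 6*(-5))/3) = 107*(-129 + √(-27 - 30)/3) = 107*(-129 + √(-57)/3) = 107*(-129 + (I*√57)/3) = 107*(-129 + I*√57/3) = -13803 + 107*I*√57/3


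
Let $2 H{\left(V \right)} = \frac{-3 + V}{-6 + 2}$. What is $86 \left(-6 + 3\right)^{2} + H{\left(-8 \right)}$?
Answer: $\frac{6203}{8} \approx 775.38$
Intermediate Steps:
$H{\left(V \right)} = \frac{3}{8} - \frac{V}{8}$ ($H{\left(V \right)} = \frac{\left(-3 + V\right) \frac{1}{-6 + 2}}{2} = \frac{\left(-3 + V\right) \frac{1}{-4}}{2} = \frac{\left(-3 + V\right) \left(- \frac{1}{4}\right)}{2} = \frac{\frac{3}{4} - \frac{V}{4}}{2} = \frac{3}{8} - \frac{V}{8}$)
$86 \left(-6 + 3\right)^{2} + H{\left(-8 \right)} = 86 \left(-6 + 3\right)^{2} + \left(\frac{3}{8} - -1\right) = 86 \left(-3\right)^{2} + \left(\frac{3}{8} + 1\right) = 86 \cdot 9 + \frac{11}{8} = 774 + \frac{11}{8} = \frac{6203}{8}$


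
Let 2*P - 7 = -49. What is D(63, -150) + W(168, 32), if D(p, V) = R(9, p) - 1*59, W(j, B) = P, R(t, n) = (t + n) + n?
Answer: 55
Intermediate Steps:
P = -21 (P = 7/2 + (½)*(-49) = 7/2 - 49/2 = -21)
R(t, n) = t + 2*n (R(t, n) = (n + t) + n = t + 2*n)
W(j, B) = -21
D(p, V) = -50 + 2*p (D(p, V) = (9 + 2*p) - 1*59 = (9 + 2*p) - 59 = -50 + 2*p)
D(63, -150) + W(168, 32) = (-50 + 2*63) - 21 = (-50 + 126) - 21 = 76 - 21 = 55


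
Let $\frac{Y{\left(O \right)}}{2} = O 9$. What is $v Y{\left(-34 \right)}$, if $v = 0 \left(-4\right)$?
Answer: $0$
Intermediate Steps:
$Y{\left(O \right)} = 18 O$ ($Y{\left(O \right)} = 2 O 9 = 2 \cdot 9 O = 18 O$)
$v = 0$
$v Y{\left(-34 \right)} = 0 \cdot 18 \left(-34\right) = 0 \left(-612\right) = 0$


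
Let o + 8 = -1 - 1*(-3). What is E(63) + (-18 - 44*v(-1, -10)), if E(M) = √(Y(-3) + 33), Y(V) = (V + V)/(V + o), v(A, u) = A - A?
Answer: -18 + √303/3 ≈ -12.198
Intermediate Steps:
o = -6 (o = -8 + (-1 - 1*(-3)) = -8 + (-1 + 3) = -8 + 2 = -6)
v(A, u) = 0
Y(V) = 2*V/(-6 + V) (Y(V) = (V + V)/(V - 6) = (2*V)/(-6 + V) = 2*V/(-6 + V))
E(M) = √303/3 (E(M) = √(2*(-3)/(-6 - 3) + 33) = √(2*(-3)/(-9) + 33) = √(2*(-3)*(-⅑) + 33) = √(⅔ + 33) = √(101/3) = √303/3)
E(63) + (-18 - 44*v(-1, -10)) = √303/3 + (-18 - 44*0) = √303/3 + (-18 + 0) = √303/3 - 18 = -18 + √303/3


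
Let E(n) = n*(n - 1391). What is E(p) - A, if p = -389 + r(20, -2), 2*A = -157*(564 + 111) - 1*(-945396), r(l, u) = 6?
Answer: 519463/2 ≈ 2.5973e+5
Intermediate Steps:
A = 839421/2 (A = (-157*(564 + 111) - 1*(-945396))/2 = (-157*675 + 945396)/2 = (-105975 + 945396)/2 = (1/2)*839421 = 839421/2 ≈ 4.1971e+5)
p = -383 (p = -389 + 6 = -383)
E(n) = n*(-1391 + n)
E(p) - A = -383*(-1391 - 383) - 1*839421/2 = -383*(-1774) - 839421/2 = 679442 - 839421/2 = 519463/2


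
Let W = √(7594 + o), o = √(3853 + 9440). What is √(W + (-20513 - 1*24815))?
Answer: √(-45328 + √(7594 + 3*√1477)) ≈ 212.7*I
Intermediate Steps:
o = 3*√1477 (o = √13293 = 3*√1477 ≈ 115.30)
W = √(7594 + 3*√1477) ≈ 87.803
√(W + (-20513 - 1*24815)) = √(√(7594 + 3*√1477) + (-20513 - 1*24815)) = √(√(7594 + 3*√1477) + (-20513 - 24815)) = √(√(7594 + 3*√1477) - 45328) = √(-45328 + √(7594 + 3*√1477))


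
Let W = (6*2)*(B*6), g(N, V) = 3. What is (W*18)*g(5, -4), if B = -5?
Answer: -19440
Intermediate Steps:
W = -360 (W = (6*2)*(-5*6) = 12*(-30) = -360)
(W*18)*g(5, -4) = -360*18*3 = -6480*3 = -19440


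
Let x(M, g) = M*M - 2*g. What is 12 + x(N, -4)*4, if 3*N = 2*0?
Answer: 44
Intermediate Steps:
N = 0 (N = (2*0)/3 = (⅓)*0 = 0)
x(M, g) = M² - 2*g
12 + x(N, -4)*4 = 12 + (0² - 2*(-4))*4 = 12 + (0 + 8)*4 = 12 + 8*4 = 12 + 32 = 44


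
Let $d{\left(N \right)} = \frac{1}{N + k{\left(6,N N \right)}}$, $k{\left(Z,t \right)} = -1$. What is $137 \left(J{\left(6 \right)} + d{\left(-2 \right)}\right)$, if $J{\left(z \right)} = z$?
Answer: $\frac{2329}{3} \approx 776.33$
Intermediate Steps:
$d{\left(N \right)} = \frac{1}{-1 + N}$ ($d{\left(N \right)} = \frac{1}{N - 1} = \frac{1}{-1 + N}$)
$137 \left(J{\left(6 \right)} + d{\left(-2 \right)}\right) = 137 \left(6 + \frac{1}{-1 - 2}\right) = 137 \left(6 + \frac{1}{-3}\right) = 137 \left(6 - \frac{1}{3}\right) = 137 \cdot \frac{17}{3} = \frac{2329}{3}$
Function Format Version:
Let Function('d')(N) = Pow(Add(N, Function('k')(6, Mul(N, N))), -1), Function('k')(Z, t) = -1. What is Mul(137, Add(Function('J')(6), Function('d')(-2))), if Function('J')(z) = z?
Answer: Rational(2329, 3) ≈ 776.33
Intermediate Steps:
Function('d')(N) = Pow(Add(-1, N), -1) (Function('d')(N) = Pow(Add(N, -1), -1) = Pow(Add(-1, N), -1))
Mul(137, Add(Function('J')(6), Function('d')(-2))) = Mul(137, Add(6, Pow(Add(-1, -2), -1))) = Mul(137, Add(6, Pow(-3, -1))) = Mul(137, Add(6, Rational(-1, 3))) = Mul(137, Rational(17, 3)) = Rational(2329, 3)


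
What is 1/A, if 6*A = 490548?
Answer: 1/81758 ≈ 1.2231e-5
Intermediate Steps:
A = 81758 (A = (⅙)*490548 = 81758)
1/A = 1/81758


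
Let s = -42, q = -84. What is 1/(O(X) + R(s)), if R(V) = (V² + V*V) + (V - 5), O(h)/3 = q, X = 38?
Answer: 1/3229 ≈ 0.00030969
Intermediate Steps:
O(h) = -252 (O(h) = 3*(-84) = -252)
R(V) = -5 + V + 2*V² (R(V) = (V² + V²) + (-5 + V) = 2*V² + (-5 + V) = -5 + V + 2*V²)
1/(O(X) + R(s)) = 1/(-252 + (-5 - 42 + 2*(-42)²)) = 1/(-252 + (-5 - 42 + 2*1764)) = 1/(-252 + (-5 - 42 + 3528)) = 1/(-252 + 3481) = 1/3229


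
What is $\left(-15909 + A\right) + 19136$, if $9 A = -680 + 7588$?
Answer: $\frac{35951}{9} \approx 3994.6$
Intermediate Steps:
$A = \frac{6908}{9}$ ($A = \frac{-680 + 7588}{9} = \frac{1}{9} \cdot 6908 = \frac{6908}{9} \approx 767.56$)
$\left(-15909 + A\right) + 19136 = \left(-15909 + \frac{6908}{9}\right) + 19136 = - \frac{136273}{9} + 19136 = \frac{35951}{9}$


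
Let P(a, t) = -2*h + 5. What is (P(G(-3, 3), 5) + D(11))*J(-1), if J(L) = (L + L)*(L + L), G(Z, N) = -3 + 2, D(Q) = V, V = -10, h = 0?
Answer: -20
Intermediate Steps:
D(Q) = -10
G(Z, N) = -1
J(L) = 4*L² (J(L) = (2*L)*(2*L) = 4*L²)
P(a, t) = 5 (P(a, t) = -2*0 + 5 = 0 + 5 = 5)
(P(G(-3, 3), 5) + D(11))*J(-1) = (5 - 10)*(4*(-1)²) = -20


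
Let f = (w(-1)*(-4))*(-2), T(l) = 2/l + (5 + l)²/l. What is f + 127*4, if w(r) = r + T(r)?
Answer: 356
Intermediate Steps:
T(l) = 2/l + (5 + l)²/l
w(r) = r + (2 + (5 + r)²)/r
f = -152 (f = (((2 + (-1)² + (5 - 1)²)/(-1))*(-4))*(-2) = (-(2 + 1 + 4²)*(-4))*(-2) = (-(2 + 1 + 16)*(-4))*(-2) = (-1*19*(-4))*(-2) = -19*(-4)*(-2) = 76*(-2) = -152)
f + 127*4 = -152 + 127*4 = -152 + 508 = 356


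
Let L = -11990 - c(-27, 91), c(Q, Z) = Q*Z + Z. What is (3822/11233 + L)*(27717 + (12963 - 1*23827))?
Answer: -1821852612210/11233 ≈ -1.6219e+8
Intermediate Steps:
c(Q, Z) = Z + Q*Z
L = -9624 (L = -11990 - 91*(1 - 27) = -11990 - 91*(-26) = -11990 - 1*(-2366) = -11990 + 2366 = -9624)
(3822/11233 + L)*(27717 + (12963 - 1*23827)) = (3822/11233 - 9624)*(27717 + (12963 - 1*23827)) = (3822*(1/11233) - 9624)*(27717 + (12963 - 23827)) = (3822/11233 - 9624)*(27717 - 10864) = -108102570/11233*16853 = -1821852612210/11233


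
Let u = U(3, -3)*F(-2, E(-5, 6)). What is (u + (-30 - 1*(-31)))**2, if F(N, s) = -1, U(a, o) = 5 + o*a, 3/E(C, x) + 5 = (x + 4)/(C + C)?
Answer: 25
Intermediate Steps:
E(C, x) = 3/(-5 + (4 + x)/(2*C)) (E(C, x) = 3/(-5 + (x + 4)/(C + C)) = 3/(-5 + (4 + x)/((2*C))) = 3/(-5 + (4 + x)*(1/(2*C))) = 3/(-5 + (4 + x)/(2*C)))
U(a, o) = 5 + a*o
u = 4 (u = (5 + 3*(-3))*(-1) = (5 - 9)*(-1) = -4*(-1) = 4)
(u + (-30 - 1*(-31)))**2 = (4 + (-30 - 1*(-31)))**2 = (4 + (-30 + 31))**2 = (4 + 1)**2 = 5**2 = 25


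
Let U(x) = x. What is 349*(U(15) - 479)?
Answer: -161936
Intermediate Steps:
349*(U(15) - 479) = 349*(15 - 479) = 349*(-464) = -161936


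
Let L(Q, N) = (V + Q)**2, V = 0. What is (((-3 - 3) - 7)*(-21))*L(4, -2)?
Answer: 4368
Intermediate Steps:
L(Q, N) = Q**2 (L(Q, N) = (0 + Q)**2 = Q**2)
(((-3 - 3) - 7)*(-21))*L(4, -2) = (((-3 - 3) - 7)*(-21))*4**2 = ((-6 - 7)*(-21))*16 = -13*(-21)*16 = 273*16 = 4368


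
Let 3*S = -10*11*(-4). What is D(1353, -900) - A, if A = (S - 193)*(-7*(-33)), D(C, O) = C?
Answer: 12056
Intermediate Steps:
S = 440/3 (S = (-10*11*(-4))/3 = (-110*(-4))/3 = (⅓)*440 = 440/3 ≈ 146.67)
A = -10703 (A = (440/3 - 193)*(-7*(-33)) = -139/3*231 = -10703)
D(1353, -900) - A = 1353 - 1*(-10703) = 1353 + 10703 = 12056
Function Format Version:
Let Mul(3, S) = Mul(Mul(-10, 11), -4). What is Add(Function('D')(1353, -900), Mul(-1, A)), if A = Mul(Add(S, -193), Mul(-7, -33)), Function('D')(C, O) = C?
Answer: 12056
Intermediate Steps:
S = Rational(440, 3) (S = Mul(Rational(1, 3), Mul(Mul(-10, 11), -4)) = Mul(Rational(1, 3), Mul(-110, -4)) = Mul(Rational(1, 3), 440) = Rational(440, 3) ≈ 146.67)
A = -10703 (A = Mul(Add(Rational(440, 3), -193), Mul(-7, -33)) = Mul(Rational(-139, 3), 231) = -10703)
Add(Function('D')(1353, -900), Mul(-1, A)) = Add(1353, Mul(-1, -10703)) = Add(1353, 10703) = 12056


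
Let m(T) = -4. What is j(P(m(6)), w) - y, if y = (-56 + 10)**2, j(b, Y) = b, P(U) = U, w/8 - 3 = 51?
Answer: -2120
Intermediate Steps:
w = 432 (w = 24 + 8*51 = 24 + 408 = 432)
y = 2116 (y = (-46)**2 = 2116)
j(P(m(6)), w) - y = -4 - 1*2116 = -4 - 2116 = -2120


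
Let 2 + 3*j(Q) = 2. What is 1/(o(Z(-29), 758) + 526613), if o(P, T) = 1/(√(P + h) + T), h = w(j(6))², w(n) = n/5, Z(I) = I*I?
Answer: 787/414444432 ≈ 1.8989e-6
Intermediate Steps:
j(Q) = 0 (j(Q) = -⅔ + (⅓)*2 = -⅔ + ⅔ = 0)
Z(I) = I²
w(n) = n/5 (w(n) = n*(⅕) = n/5)
h = 0 (h = ((⅕)*0)² = 0² = 0)
o(P, T) = 1/(T + √P) (o(P, T) = 1/(√(P + 0) + T) = 1/(√P + T) = 1/(T + √P))
1/(o(Z(-29), 758) + 526613) = 1/(1/(758 + √((-29)²)) + 526613) = 1/(1/(758 + √841) + 526613) = 1/(1/(758 + 29) + 526613) = 1/(1/787 + 526613) = 1/(414444432/787) = 787/414444432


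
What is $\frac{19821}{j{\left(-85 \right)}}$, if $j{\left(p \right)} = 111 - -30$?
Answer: $\frac{6607}{47} \approx 140.57$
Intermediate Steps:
$j{\left(p \right)} = 141$ ($j{\left(p \right)} = 111 + 30 = 141$)
$\frac{19821}{j{\left(-85 \right)}} = \frac{19821}{141} = 19821 \cdot \frac{1}{141} = \frac{6607}{47}$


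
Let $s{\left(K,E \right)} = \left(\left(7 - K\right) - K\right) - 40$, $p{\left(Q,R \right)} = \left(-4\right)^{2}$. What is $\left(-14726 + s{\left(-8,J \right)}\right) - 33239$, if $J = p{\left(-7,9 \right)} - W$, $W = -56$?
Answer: $-47982$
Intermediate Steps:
$p{\left(Q,R \right)} = 16$
$J = 72$ ($J = 16 - -56 = 16 + 56 = 72$)
$s{\left(K,E \right)} = -33 - 2 K$ ($s{\left(K,E \right)} = \left(7 - 2 K\right) - 40 = -33 - 2 K$)
$\left(-14726 + s{\left(-8,J \right)}\right) - 33239 = \left(-14726 - 17\right) - 33239 = -14743 - 33239 = -47982$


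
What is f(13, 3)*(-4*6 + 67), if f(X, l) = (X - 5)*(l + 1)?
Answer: 1376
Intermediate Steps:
f(X, l) = (1 + l)*(-5 + X) (f(X, l) = (-5 + X)*(1 + l) = (1 + l)*(-5 + X))
f(13, 3)*(-4*6 + 67) = (-5 + 13 - 5*3 + 13*3)*(-4*6 + 67) = (-5 + 13 - 15 + 39)*(-24 + 67) = 32*43 = 1376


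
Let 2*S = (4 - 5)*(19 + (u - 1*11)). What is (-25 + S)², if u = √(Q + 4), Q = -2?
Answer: (58 + √2)²/4 ≈ 882.51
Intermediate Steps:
u = √2 (u = √(-2 + 4) = √2 ≈ 1.4142)
S = -4 - √2/2 (S = ((4 - 5)*(19 + (√2 - 1*11)))/2 = (-(19 + (√2 - 11)))/2 = (-(19 + (-11 + √2)))/2 = (-(8 + √2))/2 = (-8 - √2)/2 = -4 - √2/2 ≈ -4.7071)
(-25 + S)² = (-25 + (-4 - √2/2))² = (-29 - √2/2)²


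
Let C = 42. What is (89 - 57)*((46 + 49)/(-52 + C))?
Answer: -304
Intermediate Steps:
(89 - 57)*((46 + 49)/(-52 + C)) = (89 - 57)*((46 + 49)/(-52 + 42)) = 32*(95/(-10)) = 32*(95*(-⅒)) = 32*(-19/2) = -304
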